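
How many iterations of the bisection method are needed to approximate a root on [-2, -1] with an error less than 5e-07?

We need (b-a)/2^n ≤ 5e-07
(-1 - (-2))/2^n ≤ 5e-07
1/2^n ≤ 5e-07
2^n ≥ 2000000
n ≥ log₂(2000000) = 20.93
n ≥ 21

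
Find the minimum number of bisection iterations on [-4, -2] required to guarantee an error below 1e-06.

We need (b-a)/2^n ≤ 1e-06
(-2 - (-4))/2^n ≤ 1e-06
2/2^n ≤ 1e-06
2^n ≥ 2000000
n ≥ log₂(2000000) = 20.93
n ≥ 21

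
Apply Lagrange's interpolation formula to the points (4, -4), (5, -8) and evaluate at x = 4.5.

Lagrange interpolation formula:
P(x) = Σ yᵢ × Lᵢ(x)
where Lᵢ(x) = Π_{j≠i} (x - xⱼ)/(xᵢ - xⱼ)

L_0(4.5) = (4.5 - 5)/(4 - 5) = 0.500000
L_1(4.5) = (4.5 - 4)/(5 - 4) = 0.500000

P(4.5) = (-4)×L_0(4.5) + (-8)×L_1(4.5)
P(4.5) = -6.000000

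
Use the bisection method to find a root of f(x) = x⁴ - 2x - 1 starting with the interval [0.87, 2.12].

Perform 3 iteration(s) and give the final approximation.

f(x) = x⁴ - 2x - 1
Initial interval: [0.87, 2.12]

Iteration 1:
  c_1 = (0.870000 + 2.120000)/2 = 1.495000
  f(c_1) = f(1.495000) = 1.005337
  f(a) × f(c) < 0, new interval: [0.870000, 1.495000]
Iteration 2:
  c_2 = (0.870000 + 1.495000)/2 = 1.182500
  f(c_2) = f(1.182500) = -1.409740
  f(a) × f(c) ≥ 0, new interval: [1.182500, 1.495000]
Iteration 3:
  c_3 = (1.182500 + 1.495000)/2 = 1.338750
  f(c_3) = f(1.338750) = -0.465334
  f(a) × f(c) ≥ 0, new interval: [1.338750, 1.495000]

After 3 iteration(s), the approximation is c_3 = 1.338750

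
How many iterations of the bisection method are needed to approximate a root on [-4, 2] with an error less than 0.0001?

We need (b-a)/2^n ≤ 0.0001
(2 - (-4))/2^n ≤ 0.0001
6/2^n ≤ 0.0001
2^n ≥ 60000
n ≥ log₂(60000) = 15.87
n ≥ 16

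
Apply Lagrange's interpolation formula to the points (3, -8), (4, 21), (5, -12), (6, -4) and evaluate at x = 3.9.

Lagrange interpolation formula:
P(x) = Σ yᵢ × Lᵢ(x)
where Lᵢ(x) = Π_{j≠i} (x - xⱼ)/(xᵢ - xⱼ)

L_0(3.9) = (3.9 - 4)/(3 - 4) × (3.9 - 5)/(3 - 5) × (3.9 - 6)/(3 - 6) = 0.038500
L_1(3.9) = (3.9 - 3)/(4 - 3) × (3.9 - 5)/(4 - 5) × (3.9 - 6)/(4 - 6) = 1.039500
L_2(3.9) = (3.9 - 3)/(5 - 3) × (3.9 - 4)/(5 - 4) × (3.9 - 6)/(5 - 6) = -0.094500
L_3(3.9) = (3.9 - 3)/(6 - 3) × (3.9 - 4)/(6 - 4) × (3.9 - 5)/(6 - 5) = 0.016500

P(3.9) = (-8)×L_0(3.9) + 21×L_1(3.9) + (-12)×L_2(3.9) + (-4)×L_3(3.9)
P(3.9) = 22.589500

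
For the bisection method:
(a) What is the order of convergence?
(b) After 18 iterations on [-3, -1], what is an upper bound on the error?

(a) Bisection has linear (order 1) convergence; the error is halved each step.

(b) Error bound = (b-a)/2^n = (-1 - (-3))/2^{18}
    = 2/2^{18}

(a) 1 (linear); (b) error ≤ 7.63e-06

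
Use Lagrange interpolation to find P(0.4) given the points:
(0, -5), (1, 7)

Lagrange interpolation formula:
P(x) = Σ yᵢ × Lᵢ(x)
where Lᵢ(x) = Π_{j≠i} (x - xⱼ)/(xᵢ - xⱼ)

L_0(0.4) = (0.4 - 1)/(0 - 1) = 0.600000
L_1(0.4) = (0.4 - 0)/(1 - 0) = 0.400000

P(0.4) = (-5)×L_0(0.4) + 7×L_1(0.4)
P(0.4) = -0.200000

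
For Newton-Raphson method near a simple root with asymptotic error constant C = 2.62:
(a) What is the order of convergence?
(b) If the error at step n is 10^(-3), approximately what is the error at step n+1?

(a) Newton-Raphson has quadratic (order 2) convergence near simple roots.
    This means |e_{n+1}| ≈ C|e_n|².

(b) With |e_n| = 10^(-3) and C = 2.62:
    |e_{n+1}| ≈ 2.62 × (10^(-3))² = 2.62 × 10^(-6)

(a) 2 (quadratic); (b) |e_{n+1}| ≈ 2.620e-06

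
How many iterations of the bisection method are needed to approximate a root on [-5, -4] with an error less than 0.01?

We need (b-a)/2^n ≤ 0.01
(-4 - (-5))/2^n ≤ 0.01
1/2^n ≤ 0.01
2^n ≥ 100
n ≥ log₂(100) = 6.64
n ≥ 7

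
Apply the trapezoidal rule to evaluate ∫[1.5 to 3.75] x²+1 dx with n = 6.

f(x) = x²+1
a = 1.5, b = 3.75, n = 6
h = (b - a)/n = 0.375000

Trapezoidal rule: (h/2)[f(x₀) + 2f(x₁) + 2f(x₂) + ... + f(xₙ)]

x_0 = 1.5000, f(x_0) = 3.250000, coefficient = 1
x_1 = 1.8750, f(x_1) = 4.515625, coefficient = 2
x_2 = 2.2500, f(x_2) = 6.062500, coefficient = 2
x_3 = 2.6250, f(x_3) = 7.890625, coefficient = 2
x_4 = 3.0000, f(x_4) = 10.000000, coefficient = 2
x_5 = 3.3750, f(x_5) = 12.390625, coefficient = 2
x_6 = 3.7500, f(x_6) = 15.062500, coefficient = 1

I ≈ (0.375000/2) × 100.031250 = 18.755859
Exact value: 18.703125
Error: 0.052734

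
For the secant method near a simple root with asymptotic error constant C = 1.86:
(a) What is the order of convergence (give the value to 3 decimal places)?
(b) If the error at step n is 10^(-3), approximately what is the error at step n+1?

(a) Secant method has superlinear convergence with order φ = (1+√5)/2 ≈ 1.618.
    This means |e_{n+1}| ≈ C|e_n|^1.618.

(b) With |e_n| = 10^(-3) and C = 1.86:
    |e_{n+1}| ≈ 1.86 × (10^(-3))^1.618 = 1.86 × 10^(-4.85)

(a) ≈ 1.618 (golden ratio); (b) |e_{n+1}| ≈ 2.603e-05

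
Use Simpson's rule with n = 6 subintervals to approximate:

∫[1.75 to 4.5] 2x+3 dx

f(x) = 2x+3
a = 1.75, b = 4.5, n = 6
h = (b - a)/n = 0.458333

Simpson's rule: (h/3)[f(x₀) + 4f(x₁) + 2f(x₂) + ... + f(xₙ)]

x_0 = 1.7500, f(x_0) = 6.500000, coefficient = 1
x_1 = 2.2083, f(x_1) = 7.416667, coefficient = 4
x_2 = 2.6667, f(x_2) = 8.333333, coefficient = 2
x_3 = 3.1250, f(x_3) = 9.250000, coefficient = 4
x_4 = 3.5833, f(x_4) = 10.166667, coefficient = 2
x_5 = 4.0417, f(x_5) = 11.083333, coefficient = 4
x_6 = 4.5000, f(x_6) = 12.000000, coefficient = 1

I ≈ (0.458333/3) × 166.500000 = 25.437500
Exact value: 25.437500
Error: 0.000000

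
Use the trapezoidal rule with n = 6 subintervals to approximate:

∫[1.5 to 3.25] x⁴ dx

f(x) = x⁴
a = 1.5, b = 3.25, n = 6
h = (b - a)/n = 0.291667

Trapezoidal rule: (h/2)[f(x₀) + 2f(x₁) + 2f(x₂) + ... + f(xₙ)]

x_0 = 1.5000, f(x_0) = 5.062500, coefficient = 1
x_1 = 1.7917, f(x_1) = 10.304546, coefficient = 2
x_2 = 2.0833, f(x_2) = 18.838011, coefficient = 2
x_3 = 2.3750, f(x_3) = 31.816650, coefficient = 2
x_4 = 2.6667, f(x_4) = 50.567901, coefficient = 2
x_5 = 2.9583, f(x_5) = 76.592885, coefficient = 2
x_6 = 3.2500, f(x_6) = 111.566406, coefficient = 1

I ≈ (0.291667/2) × 492.868893 = 71.876714
Exact value: 70.999414
Error: 0.877300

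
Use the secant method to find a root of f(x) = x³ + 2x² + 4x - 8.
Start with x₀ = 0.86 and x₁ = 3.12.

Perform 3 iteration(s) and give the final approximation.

f(x) = x³ + 2x² + 4x - 8
x₀ = 0.86, x₁ = 3.12

Secant formula: x_{n+1} = x_n - f(x_n)(x_n - x_{n-1})/(f(x_n) - f(x_{n-1}))

Iteration 1:
  f(0.860000) = -2.444744
  f(3.120000) = 54.320128
  x_2 = 3.120000 - 54.320128×(3.120000 - 0.860000)/(54.320128 - (-2.444744))
       = 0.957333
Iteration 2:
  f(3.120000) = 54.320128
  f(0.957333) = -1.460307
  x_3 = 0.957333 - (-1.460307)×(0.957333 - 3.120000)/(-1.460307 - 54.320128)
       = 1.013951
Iteration 3:
  f(0.957333) = -1.460307
  f(1.013951) = -0.845562
  x_4 = 1.013951 - (-0.845562)×(1.013951 - 0.957333)/(-0.845562 - (-1.460307))
       = 1.091827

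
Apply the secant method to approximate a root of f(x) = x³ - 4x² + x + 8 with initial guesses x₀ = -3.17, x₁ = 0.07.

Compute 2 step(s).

f(x) = x³ - 4x² + x + 8
x₀ = -3.17, x₁ = 0.07

Secant formula: x_{n+1} = x_n - f(x_n)(x_n - x_{n-1})/(f(x_n) - f(x_{n-1}))

Iteration 1:
  f(-3.170000) = -67.220613
  f(0.070000) = 8.050743
  x_2 = 0.070000 - 8.050743×(0.070000 - (-3.170000))/(8.050743 - (-67.220613))
       = -0.276538
Iteration 2:
  f(0.070000) = 8.050743
  f(-0.276538) = 7.396420
  x_3 = -0.276538 - 7.396420×(-0.276538 - 0.070000)/(7.396420 - 8.050743)
       = -4.193783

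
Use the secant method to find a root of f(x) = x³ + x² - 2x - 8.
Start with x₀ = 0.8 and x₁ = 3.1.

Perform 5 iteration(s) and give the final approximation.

f(x) = x³ + x² - 2x - 8
x₀ = 0.8, x₁ = 3.1

Secant formula: x_{n+1} = x_n - f(x_n)(x_n - x_{n-1})/(f(x_n) - f(x_{n-1}))

Iteration 1:
  f(0.800000) = -8.448000
  f(3.100000) = 25.201000
  x_2 = 3.100000 - 25.201000×(3.100000 - 0.800000)/(25.201000 - (-8.448000))
       = 1.377444
Iteration 2:
  f(3.100000) = 25.201000
  f(1.377444) = -6.244042
  x_3 = 1.377444 - (-6.244042)×(1.377444 - 3.100000)/(-6.244042 - 25.201000)
       = 1.719492
Iteration 3:
  f(1.377444) = -6.244042
  f(1.719492) = -3.398394
  x_4 = 1.719492 - (-3.398394)×(1.719492 - 1.377444)/(-3.398394 - (-6.244042))
       = 2.127980
Iteration 4:
  f(1.719492) = -3.398394
  f(2.127980) = 1.908468
  x_5 = 2.127980 - 1.908468×(2.127980 - 1.719492)/(1.908468 - (-3.398394))
       = 1.981078
Iteration 5:
  f(2.127980) = 1.908468
  f(1.981078) = -0.262404
  x_6 = 1.981078 - (-0.262404)×(1.981078 - 2.127980)/(-0.262404 - 1.908468)
       = 1.998835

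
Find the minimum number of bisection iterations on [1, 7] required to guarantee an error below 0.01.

We need (b-a)/2^n ≤ 0.01
(7 - 1)/2^n ≤ 0.01
6/2^n ≤ 0.01
2^n ≥ 600
n ≥ log₂(600) = 9.23
n ≥ 10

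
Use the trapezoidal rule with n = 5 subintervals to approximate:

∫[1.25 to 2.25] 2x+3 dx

f(x) = 2x+3
a = 1.25, b = 2.25, n = 5
h = (b - a)/n = 0.200000

Trapezoidal rule: (h/2)[f(x₀) + 2f(x₁) + 2f(x₂) + ... + f(xₙ)]

x_0 = 1.2500, f(x_0) = 5.500000, coefficient = 1
x_1 = 1.4500, f(x_1) = 5.900000, coefficient = 2
x_2 = 1.6500, f(x_2) = 6.300000, coefficient = 2
x_3 = 1.8500, f(x_3) = 6.700000, coefficient = 2
x_4 = 2.0500, f(x_4) = 7.100000, coefficient = 2
x_5 = 2.2500, f(x_5) = 7.500000, coefficient = 1

I ≈ (0.200000/2) × 65.000000 = 6.500000
Exact value: 6.500000
Error: 0.000000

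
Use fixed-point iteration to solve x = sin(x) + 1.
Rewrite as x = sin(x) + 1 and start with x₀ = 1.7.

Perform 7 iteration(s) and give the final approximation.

Equation: x = sin(x) + 1
Fixed-point form: x = sin(x) + 1
x₀ = 1.7

x_1 = g(1.700000) = 1.991665
x_2 = g(1.991665) = 1.912734
x_3 = g(1.912734) = 1.942107
x_4 = g(1.942107) = 1.931853
x_5 = g(1.931853) = 1.935524
x_6 = g(1.935524) = 1.934221
x_7 = g(1.934221) = 1.934685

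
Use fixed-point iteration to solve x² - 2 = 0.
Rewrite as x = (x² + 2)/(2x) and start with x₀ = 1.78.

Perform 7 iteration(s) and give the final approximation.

Equation: x² - 2 = 0
Fixed-point form: x = (x² + 2)/(2x)
x₀ = 1.78

x_1 = g(1.780000) = 1.451798
x_2 = g(1.451798) = 1.414700
x_3 = g(1.414700) = 1.414214
x_4 = g(1.414214) = 1.414214
x_5 = g(1.414214) = 1.414214
x_6 = g(1.414214) = 1.414214
x_7 = g(1.414214) = 1.414214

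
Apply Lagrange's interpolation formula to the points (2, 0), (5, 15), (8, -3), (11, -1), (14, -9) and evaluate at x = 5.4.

Lagrange interpolation formula:
P(x) = Σ yᵢ × Lᵢ(x)
where Lᵢ(x) = Π_{j≠i} (x - xⱼ)/(xᵢ - xⱼ)

L_0(5.4) = (5.4 - 5)/(2 - 5) × (5.4 - 8)/(2 - 8) × (5.4 - 11)/(2 - 11) × (5.4 - 14)/(2 - 14) = -0.025765
L_1(5.4) = (5.4 - 2)/(5 - 2) × (5.4 - 8)/(5 - 8) × (5.4 - 11)/(5 - 11) × (5.4 - 14)/(5 - 14) = 0.875997
L_2(5.4) = (5.4 - 2)/(8 - 2) × (5.4 - 5)/(8 - 5) × (5.4 - 11)/(8 - 11) × (5.4 - 14)/(8 - 14) = 0.202153
L_3(5.4) = (5.4 - 2)/(11 - 2) × (5.4 - 5)/(11 - 5) × (5.4 - 8)/(11 - 8) × (5.4 - 14)/(11 - 14) = -0.062571
L_4(5.4) = (5.4 - 2)/(14 - 2) × (5.4 - 5)/(14 - 5) × (5.4 - 8)/(14 - 8) × (5.4 - 11)/(14 - 11) = 0.010186

P(5.4) = 0×L_0(5.4) + 15×L_1(5.4) + (-3)×L_2(5.4) + (-1)×L_3(5.4) + (-9)×L_4(5.4)
P(5.4) = 12.504388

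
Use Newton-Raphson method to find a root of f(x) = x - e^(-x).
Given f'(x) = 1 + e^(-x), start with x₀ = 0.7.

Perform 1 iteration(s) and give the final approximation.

f(x) = x - e^(-x)
f'(x) = 1 + e^(-x)
x₀ = 0.7

Newton-Raphson formula: x_{n+1} = x_n - f(x_n)/f'(x_n)

Iteration 1:
  f(0.700000) = 0.203415
  f'(0.700000) = 1.496585
  x_1 = 0.700000 - 0.203415/1.496585 = 0.564081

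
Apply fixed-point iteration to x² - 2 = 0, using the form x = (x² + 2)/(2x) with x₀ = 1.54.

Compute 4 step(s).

Equation: x² - 2 = 0
Fixed-point form: x = (x² + 2)/(2x)
x₀ = 1.54

x_1 = g(1.540000) = 1.419351
x_2 = g(1.419351) = 1.414223
x_3 = g(1.414223) = 1.414214
x_4 = g(1.414214) = 1.414214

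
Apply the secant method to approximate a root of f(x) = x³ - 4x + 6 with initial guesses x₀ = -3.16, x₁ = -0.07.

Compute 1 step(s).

f(x) = x³ - 4x + 6
x₀ = -3.16, x₁ = -0.07

Secant formula: x_{n+1} = x_n - f(x_n)(x_n - x_{n-1})/(f(x_n) - f(x_{n-1}))

Iteration 1:
  f(-3.160000) = -12.914496
  f(-0.070000) = 6.279657
  x_2 = -0.070000 - 6.279657×(-0.070000 - (-3.160000))/(6.279657 - (-12.914496))
       = -1.080940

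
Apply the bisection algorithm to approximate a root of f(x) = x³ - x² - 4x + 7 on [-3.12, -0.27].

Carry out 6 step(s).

f(x) = x³ - x² - 4x + 7
Initial interval: [-3.12, -0.27]

Iteration 1:
  c_1 = (-3.120000 + (-0.270000))/2 = -1.695000
  f(c_1) = f(-1.695000) = 6.037198
  f(a) × f(c) < 0, new interval: [-3.120000, -1.695000]
Iteration 2:
  c_2 = (-3.120000 + (-1.695000))/2 = -2.407500
  f(c_2) = f(-2.407500) = -3.120062
  f(a) × f(c) ≥ 0, new interval: [-2.407500, -1.695000]
Iteration 3:
  c_3 = (-2.407500 + (-1.695000))/2 = -2.051250
  f(c_3) = f(-2.051250) = 2.366479
  f(a) × f(c) < 0, new interval: [-2.407500, -2.051250]
Iteration 4:
  c_4 = (-2.407500 + (-2.051250))/2 = -2.229375
  f(c_4) = f(-2.229375) = -0.132858
  f(a) × f(c) ≥ 0, new interval: [-2.229375, -2.051250]
Iteration 5:
  c_5 = (-2.229375 + (-2.051250))/2 = -2.140313
  f(c_5) = f(-2.140313) = 1.175674
  f(a) × f(c) < 0, new interval: [-2.229375, -2.140313]
Iteration 6:
  c_6 = (-2.229375 + (-2.140313))/2 = -2.184844
  f(c_6) = f(-2.184844) = 0.536389
  f(a) × f(c) < 0, new interval: [-2.229375, -2.184844]

After 6 iteration(s), the approximation is c_6 = -2.184844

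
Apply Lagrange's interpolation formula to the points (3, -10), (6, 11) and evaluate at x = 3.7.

Lagrange interpolation formula:
P(x) = Σ yᵢ × Lᵢ(x)
where Lᵢ(x) = Π_{j≠i} (x - xⱼ)/(xᵢ - xⱼ)

L_0(3.7) = (3.7 - 6)/(3 - 6) = 0.766667
L_1(3.7) = (3.7 - 3)/(6 - 3) = 0.233333

P(3.7) = (-10)×L_0(3.7) + 11×L_1(3.7)
P(3.7) = -5.100000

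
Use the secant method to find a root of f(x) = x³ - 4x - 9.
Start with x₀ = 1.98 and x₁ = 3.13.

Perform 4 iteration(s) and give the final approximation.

f(x) = x³ - 4x - 9
x₀ = 1.98, x₁ = 3.13

Secant formula: x_{n+1} = x_n - f(x_n)(x_n - x_{n-1})/(f(x_n) - f(x_{n-1}))

Iteration 1:
  f(1.980000) = -9.157608
  f(3.130000) = 9.144297
  x_2 = 3.130000 - 9.144297×(3.130000 - 1.980000)/(9.144297 - (-9.157608))
       = 2.555418
Iteration 2:
  f(3.130000) = 9.144297
  f(2.555418) = -2.534378
  x_3 = 2.555418 - (-2.534378)×(2.555418 - 3.130000)/(-2.534378 - 9.144297)
       = 2.680108
Iteration 3:
  f(2.555418) = -2.534378
  f(2.680108) = -0.469279
  x_4 = 2.680108 - (-0.469279)×(2.680108 - 2.555418)/(-0.469279 - (-2.534378))
       = 2.708442
Iteration 4:
  f(2.680108) = -0.469279
  f(2.708442) = 0.034444
  x_5 = 2.708442 - 0.034444×(2.708442 - 2.680108)/(0.034444 - (-0.469279))
       = 2.706505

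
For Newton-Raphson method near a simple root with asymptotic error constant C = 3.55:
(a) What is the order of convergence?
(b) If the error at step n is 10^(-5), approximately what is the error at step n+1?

(a) Newton-Raphson has quadratic (order 2) convergence near simple roots.
    This means |e_{n+1}| ≈ C|e_n|².

(b) With |e_n| = 10^(-5) and C = 3.55:
    |e_{n+1}| ≈ 3.55 × (10^(-5))² = 3.55 × 10^(-10)

(a) 2 (quadratic); (b) |e_{n+1}| ≈ 3.550e-10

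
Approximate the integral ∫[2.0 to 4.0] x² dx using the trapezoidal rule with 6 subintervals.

f(x) = x²
a = 2.0, b = 4.0, n = 6
h = (b - a)/n = 0.333333

Trapezoidal rule: (h/2)[f(x₀) + 2f(x₁) + 2f(x₂) + ... + f(xₙ)]

x_0 = 2.0000, f(x_0) = 4.000000, coefficient = 1
x_1 = 2.3333, f(x_1) = 5.444444, coefficient = 2
x_2 = 2.6667, f(x_2) = 7.111111, coefficient = 2
x_3 = 3.0000, f(x_3) = 9.000000, coefficient = 2
x_4 = 3.3333, f(x_4) = 11.111111, coefficient = 2
x_5 = 3.6667, f(x_5) = 13.444444, coefficient = 2
x_6 = 4.0000, f(x_6) = 16.000000, coefficient = 1

I ≈ (0.333333/2) × 112.222222 = 18.703704
Exact value: 18.666667
Error: 0.037037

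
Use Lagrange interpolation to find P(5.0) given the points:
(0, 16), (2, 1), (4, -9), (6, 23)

Lagrange interpolation formula:
P(x) = Σ yᵢ × Lᵢ(x)
where Lᵢ(x) = Π_{j≠i} (x - xⱼ)/(xᵢ - xⱼ)

L_0(5.0) = (5.0 - 2)/(0 - 2) × (5.0 - 4)/(0 - 4) × (5.0 - 6)/(0 - 6) = 0.062500
L_1(5.0) = (5.0 - 0)/(2 - 0) × (5.0 - 4)/(2 - 4) × (5.0 - 6)/(2 - 6) = -0.312500
L_2(5.0) = (5.0 - 0)/(4 - 0) × (5.0 - 2)/(4 - 2) × (5.0 - 6)/(4 - 6) = 0.937500
L_3(5.0) = (5.0 - 0)/(6 - 0) × (5.0 - 2)/(6 - 2) × (5.0 - 4)/(6 - 4) = 0.312500

P(5.0) = 16×L_0(5.0) + 1×L_1(5.0) + (-9)×L_2(5.0) + 23×L_3(5.0)
P(5.0) = -0.562500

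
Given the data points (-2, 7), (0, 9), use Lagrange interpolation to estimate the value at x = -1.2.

Lagrange interpolation formula:
P(x) = Σ yᵢ × Lᵢ(x)
where Lᵢ(x) = Π_{j≠i} (x - xⱼ)/(xᵢ - xⱼ)

L_0(-1.2) = (-1.2 - 0)/(-2 - 0) = 0.600000
L_1(-1.2) = (-1.2 - (-2))/(0 - (-2)) = 0.400000

P(-1.2) = 7×L_0(-1.2) + 9×L_1(-1.2)
P(-1.2) = 7.800000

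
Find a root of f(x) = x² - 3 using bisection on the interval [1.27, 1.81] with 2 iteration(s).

f(x) = x² - 3
Initial interval: [1.27, 1.81]

Iteration 1:
  c_1 = (1.270000 + 1.810000)/2 = 1.540000
  f(c_1) = f(1.540000) = -0.628400
  f(a) × f(c) ≥ 0, new interval: [1.540000, 1.810000]
Iteration 2:
  c_2 = (1.540000 + 1.810000)/2 = 1.675000
  f(c_2) = f(1.675000) = -0.194375
  f(a) × f(c) ≥ 0, new interval: [1.675000, 1.810000]

After 2 iteration(s), the approximation is c_2 = 1.675000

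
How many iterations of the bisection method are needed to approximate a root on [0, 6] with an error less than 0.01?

We need (b-a)/2^n ≤ 0.01
(6 - 0)/2^n ≤ 0.01
6/2^n ≤ 0.01
2^n ≥ 600
n ≥ log₂(600) = 9.23
n ≥ 10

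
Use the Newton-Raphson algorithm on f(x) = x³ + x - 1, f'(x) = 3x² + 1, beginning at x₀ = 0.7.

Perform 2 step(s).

f(x) = x³ + x - 1
f'(x) = 3x² + 1
x₀ = 0.7

Newton-Raphson formula: x_{n+1} = x_n - f(x_n)/f'(x_n)

Iteration 1:
  f(0.700000) = 0.043000
  f'(0.700000) = 2.470000
  x_1 = 0.700000 - 0.043000/2.470000 = 0.682591
Iteration 2:
  f(0.682591) = 0.000631
  f'(0.682591) = 2.397792
  x_2 = 0.682591 - 0.000631/2.397792 = 0.682328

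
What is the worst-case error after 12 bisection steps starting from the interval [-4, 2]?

Bisection error bound: |error| ≤ (b-a)/2^n
|error| ≤ (2 - (-4))/2^12 = 6/2^12
|error| ≤ 0.0014648438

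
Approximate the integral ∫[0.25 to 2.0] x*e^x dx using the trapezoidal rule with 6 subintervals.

f(x) = x*e^x
a = 0.25, b = 2.0, n = 6
h = (b - a)/n = 0.291667

Trapezoidal rule: (h/2)[f(x₀) + 2f(x₁) + 2f(x₂) + ... + f(xₙ)]

x_0 = 0.2500, f(x_0) = 0.321006, coefficient = 1
x_1 = 0.5417, f(x_1) = 0.931054, coefficient = 2
x_2 = 0.8333, f(x_2) = 1.917480, coefficient = 2
x_3 = 1.1250, f(x_3) = 3.465244, coefficient = 2
x_4 = 1.4167, f(x_4) = 5.841417, coefficient = 2
x_5 = 1.7083, f(x_5) = 9.429580, coefficient = 2
x_6 = 2.0000, f(x_6) = 14.778112, coefficient = 1

I ≈ (0.291667/2) × 58.268668 = 8.497514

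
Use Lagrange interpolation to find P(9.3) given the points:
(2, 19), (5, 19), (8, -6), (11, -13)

Lagrange interpolation formula:
P(x) = Σ yᵢ × Lᵢ(x)
where Lᵢ(x) = Π_{j≠i} (x - xⱼ)/(xᵢ - xⱼ)

L_0(9.3) = (9.3 - 5)/(2 - 5) × (9.3 - 8)/(2 - 8) × (9.3 - 11)/(2 - 11) = 0.058660
L_1(9.3) = (9.3 - 2)/(5 - 2) × (9.3 - 8)/(5 - 8) × (9.3 - 11)/(5 - 11) = -0.298759
L_2(9.3) = (9.3 - 2)/(8 - 2) × (9.3 - 5)/(8 - 5) × (9.3 - 11)/(8 - 11) = 0.988204
L_3(9.3) = (9.3 - 2)/(11 - 2) × (9.3 - 5)/(11 - 5) × (9.3 - 8)/(11 - 8) = 0.251895

P(9.3) = 19×L_0(9.3) + 19×L_1(9.3) + (-6)×L_2(9.3) + (-13)×L_3(9.3)
P(9.3) = -13.765735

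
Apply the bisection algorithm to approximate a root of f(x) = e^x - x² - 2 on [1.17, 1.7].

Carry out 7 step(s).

f(x) = e^x - x² - 2
Initial interval: [1.17, 1.7]

Iteration 1:
  c_1 = (1.170000 + 1.700000)/2 = 1.435000
  f(c_1) = f(1.435000) = 0.140420
  f(a) × f(c) < 0, new interval: [1.170000, 1.435000]
Iteration 2:
  c_2 = (1.170000 + 1.435000)/2 = 1.302500
  f(c_2) = f(1.302500) = -0.018025
  f(a) × f(c) ≥ 0, new interval: [1.302500, 1.435000]
Iteration 3:
  c_3 = (1.302500 + 1.435000)/2 = 1.368750
  f(c_3) = f(1.368750) = 0.056958
  f(a) × f(c) < 0, new interval: [1.302500, 1.368750]
Iteration 4:
  c_4 = (1.302500 + 1.368750)/2 = 1.335625
  f(c_4) = f(1.335625) = 0.018478
  f(a) × f(c) < 0, new interval: [1.302500, 1.335625]
Iteration 5:
  c_5 = (1.302500 + 1.335625)/2 = 1.319062
  f(c_5) = f(1.319062) = -0.000012
  f(a) × f(c) ≥ 0, new interval: [1.319062, 1.335625]
Iteration 6:
  c_6 = (1.319062 + 1.335625)/2 = 1.327344
  f(c_6) = f(1.327344) = 0.009172
  f(a) × f(c) < 0, new interval: [1.319062, 1.327344]
Iteration 7:
  c_7 = (1.319062 + 1.327344)/2 = 1.323203
  f(c_7) = f(1.323203) = 0.004565
  f(a) × f(c) < 0, new interval: [1.319062, 1.323203]

After 7 iteration(s), the approximation is c_7 = 1.323203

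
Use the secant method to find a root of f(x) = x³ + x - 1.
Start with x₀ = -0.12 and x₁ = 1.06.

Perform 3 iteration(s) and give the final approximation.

f(x) = x³ + x - 1
x₀ = -0.12, x₁ = 1.06

Secant formula: x_{n+1} = x_n - f(x_n)(x_n - x_{n-1})/(f(x_n) - f(x_{n-1}))

Iteration 1:
  f(-0.120000) = -1.121728
  f(1.060000) = 1.251016
  x_2 = 1.060000 - 1.251016×(1.060000 - (-0.120000))/(1.251016 - (-1.121728))
       = 0.437852
Iteration 2:
  f(1.060000) = 1.251016
  f(0.437852) = -0.478206
  x_3 = 0.437852 - (-0.478206)×(0.437852 - 1.060000)/(-0.478206 - 1.251016)
       = 0.609903
Iteration 3:
  f(0.437852) = -0.478206
  f(0.609903) = -0.163224
  x_4 = 0.609903 - (-0.163224)×(0.609903 - 0.437852)/(-0.163224 - (-0.478206))
       = 0.699060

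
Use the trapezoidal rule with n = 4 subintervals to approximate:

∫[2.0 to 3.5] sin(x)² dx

f(x) = sin(x)²
a = 2.0, b = 3.5, n = 4
h = (b - a)/n = 0.375000

Trapezoidal rule: (h/2)[f(x₀) + 2f(x₁) + 2f(x₂) + ... + f(xₙ)]

x_0 = 2.0000, f(x_0) = 0.826822, coefficient = 1
x_1 = 2.3750, f(x_1) = 0.481199, coefficient = 2
x_2 = 2.7500, f(x_2) = 0.145665, coefficient = 2
x_3 = 3.1250, f(x_3) = 0.000275, coefficient = 2
x_4 = 3.5000, f(x_4) = 0.123049, coefficient = 1

I ≈ (0.375000/2) × 2.204149 = 0.413278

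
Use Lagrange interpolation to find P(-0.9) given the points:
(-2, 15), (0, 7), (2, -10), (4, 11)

Lagrange interpolation formula:
P(x) = Σ yᵢ × Lᵢ(x)
where Lᵢ(x) = Π_{j≠i} (x - xⱼ)/(xᵢ - xⱼ)

L_0(-0.9) = (-0.9 - 0)/(-2 - 0) × (-0.9 - 2)/(-2 - 2) × (-0.9 - 4)/(-2 - 4) = 0.266437
L_1(-0.9) = (-0.9 - (-2))/(0 - (-2)) × (-0.9 - 2)/(0 - 2) × (-0.9 - 4)/(0 - 4) = 0.976938
L_2(-0.9) = (-0.9 - (-2))/(2 - (-2)) × (-0.9 - 0)/(2 - 0) × (-0.9 - 4)/(2 - 4) = -0.303188
L_3(-0.9) = (-0.9 - (-2))/(4 - (-2)) × (-0.9 - 0)/(4 - 0) × (-0.9 - 2)/(4 - 2) = 0.059812

P(-0.9) = 15×L_0(-0.9) + 7×L_1(-0.9) + (-10)×L_2(-0.9) + 11×L_3(-0.9)
P(-0.9) = 14.524938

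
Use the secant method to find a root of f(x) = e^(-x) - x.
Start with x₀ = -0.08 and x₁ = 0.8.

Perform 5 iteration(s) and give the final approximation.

f(x) = e^(-x) - x
x₀ = -0.08, x₁ = 0.8

Secant formula: x_{n+1} = x_n - f(x_n)(x_n - x_{n-1})/(f(x_n) - f(x_{n-1}))

Iteration 1:
  f(-0.080000) = 1.163287
  f(0.800000) = -0.350671
  x_2 = 0.800000 - (-0.350671)×(0.800000 - (-0.080000))/(-0.350671 - 1.163287)
       = 0.596170
Iteration 2:
  f(0.800000) = -0.350671
  f(0.596170) = -0.045252
  x_3 = 0.596170 - (-0.045252)×(0.596170 - 0.800000)/(-0.045252 - (-0.350671))
       = 0.565970
Iteration 3:
  f(0.596170) = -0.045252
  f(0.565970) = 0.001840
  x_4 = 0.565970 - 0.001840×(0.565970 - 0.596170)/(0.001840 - (-0.045252))
       = 0.567149
Iteration 4:
  f(0.565970) = 0.001840
  f(0.567149) = -0.000010
  x_5 = 0.567149 - (-0.000010)×(0.567149 - 0.565970)/(-0.000010 - 0.001840)
       = 0.567143
Iteration 5:
  f(0.567149) = -0.000010
  f(0.567143) = 0.000000
  x_6 = 0.567143 - 0.000000×(0.567143 - 0.567149)/(0.000000 - (-0.000010))
       = 0.567143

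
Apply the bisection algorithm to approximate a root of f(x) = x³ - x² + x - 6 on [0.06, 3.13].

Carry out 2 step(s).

f(x) = x³ - x² + x - 6
Initial interval: [0.06, 3.13]

Iteration 1:
  c_1 = (0.060000 + 3.130000)/2 = 1.595000
  f(c_1) = f(1.595000) = -2.891305
  f(a) × f(c) ≥ 0, new interval: [1.595000, 3.130000]
Iteration 2:
  c_2 = (1.595000 + 3.130000)/2 = 2.362500
  f(c_2) = f(2.362500) = 3.967166
  f(a) × f(c) < 0, new interval: [1.595000, 2.362500]

After 2 iteration(s), the approximation is c_2 = 2.362500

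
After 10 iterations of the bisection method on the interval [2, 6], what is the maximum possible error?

Bisection error bound: |error| ≤ (b-a)/2^n
|error| ≤ (6 - 2)/2^10 = 4/2^10
|error| ≤ 0.0039062500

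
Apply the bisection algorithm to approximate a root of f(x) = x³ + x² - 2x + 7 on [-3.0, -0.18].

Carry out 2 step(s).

f(x) = x³ + x² - 2x + 7
Initial interval: [-3.0, -0.18]

Iteration 1:
  c_1 = (-3.000000 + (-0.180000))/2 = -1.590000
  f(c_1) = f(-1.590000) = 8.688421
  f(a) × f(c) < 0, new interval: [-3.000000, -1.590000]
Iteration 2:
  c_2 = (-3.000000 + (-1.590000))/2 = -2.295000
  f(c_2) = f(-2.295000) = 4.769203
  f(a) × f(c) < 0, new interval: [-3.000000, -2.295000]

After 2 iteration(s), the approximation is c_2 = -2.295000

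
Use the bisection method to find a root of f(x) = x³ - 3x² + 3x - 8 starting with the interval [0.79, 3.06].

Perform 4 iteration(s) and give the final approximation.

f(x) = x³ - 3x² + 3x - 8
Initial interval: [0.79, 3.06]

Iteration 1:
  c_1 = (0.790000 + 3.060000)/2 = 1.925000
  f(c_1) = f(1.925000) = -6.208547
  f(a) × f(c) ≥ 0, new interval: [1.925000, 3.060000]
Iteration 2:
  c_2 = (1.925000 + 3.060000)/2 = 2.492500
  f(c_2) = f(2.492500) = -3.675372
  f(a) × f(c) ≥ 0, new interval: [2.492500, 3.060000]
Iteration 3:
  c_3 = (2.492500 + 3.060000)/2 = 2.776250
  f(c_3) = f(2.776250) = -1.395817
  f(a) × f(c) ≥ 0, new interval: [2.776250, 3.060000]
Iteration 4:
  c_4 = (2.776250 + 3.060000)/2 = 2.918125
  f(c_4) = f(2.918125) = 0.057172
  f(a) × f(c) < 0, new interval: [2.776250, 2.918125]

After 4 iteration(s), the approximation is c_4 = 2.918125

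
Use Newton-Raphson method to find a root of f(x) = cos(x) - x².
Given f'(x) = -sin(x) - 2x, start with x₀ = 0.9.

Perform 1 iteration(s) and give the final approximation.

f(x) = cos(x) - x²
f'(x) = -sin(x) - 2x
x₀ = 0.9

Newton-Raphson formula: x_{n+1} = x_n - f(x_n)/f'(x_n)

Iteration 1:
  f(0.900000) = -0.188390
  f'(0.900000) = -2.583327
  x_1 = 0.900000 - (-0.188390)/(-2.583327) = 0.827075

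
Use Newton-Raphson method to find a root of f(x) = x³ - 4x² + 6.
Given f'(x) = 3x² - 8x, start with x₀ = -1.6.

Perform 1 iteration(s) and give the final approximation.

f(x) = x³ - 4x² + 6
f'(x) = 3x² - 8x
x₀ = -1.6

Newton-Raphson formula: x_{n+1} = x_n - f(x_n)/f'(x_n)

Iteration 1:
  f(-1.600000) = -8.336000
  f'(-1.600000) = 20.480000
  x_1 = -1.600000 - (-8.336000)/20.480000 = -1.192969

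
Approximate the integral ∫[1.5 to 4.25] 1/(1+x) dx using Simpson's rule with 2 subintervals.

f(x) = 1/(1+x)
a = 1.5, b = 4.25, n = 2
h = (b - a)/n = 1.375000

Simpson's rule: (h/3)[f(x₀) + 4f(x₁) + 2f(x₂) + ... + f(xₙ)]

x_0 = 1.5000, f(x_0) = 0.400000, coefficient = 1
x_1 = 2.8750, f(x_1) = 0.258065, coefficient = 4
x_2 = 4.2500, f(x_2) = 0.190476, coefficient = 1

I ≈ (1.375000/3) × 1.622734 = 0.743753
Exact value: 0.741937
Error: 0.001816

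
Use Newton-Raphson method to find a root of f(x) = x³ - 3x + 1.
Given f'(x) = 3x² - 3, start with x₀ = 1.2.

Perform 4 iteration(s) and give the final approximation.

f(x) = x³ - 3x + 1
f'(x) = 3x² - 3
x₀ = 1.2

Newton-Raphson formula: x_{n+1} = x_n - f(x_n)/f'(x_n)

Iteration 1:
  f(1.200000) = -0.872000
  f'(1.200000) = 1.320000
  x_1 = 1.200000 - (-0.872000)/1.320000 = 1.860606
Iteration 2:
  f(1.860606) = 1.859330
  f'(1.860606) = 7.385565
  x_2 = 1.860606 - 1.859330/7.385565 = 1.608854
Iteration 3:
  f(1.608854) = 0.337814
  f'(1.608854) = 4.765235
  x_3 = 1.608854 - 0.337814/4.765235 = 1.537963
Iteration 4:
  f(1.537963) = 0.023900
  f'(1.537963) = 4.095988
  x_4 = 1.537963 - 0.023900/4.095988 = 1.532128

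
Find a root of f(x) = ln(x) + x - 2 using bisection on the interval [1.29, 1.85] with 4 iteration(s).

f(x) = ln(x) + x - 2
Initial interval: [1.29, 1.85]

Iteration 1:
  c_1 = (1.290000 + 1.850000)/2 = 1.570000
  f(c_1) = f(1.570000) = 0.021076
  f(a) × f(c) < 0, new interval: [1.290000, 1.570000]
Iteration 2:
  c_2 = (1.290000 + 1.570000)/2 = 1.430000
  f(c_2) = f(1.430000) = -0.212326
  f(a) × f(c) ≥ 0, new interval: [1.430000, 1.570000]
Iteration 3:
  c_3 = (1.430000 + 1.570000)/2 = 1.500000
  f(c_3) = f(1.500000) = -0.094535
  f(a) × f(c) ≥ 0, new interval: [1.500000, 1.570000]
Iteration 4:
  c_4 = (1.500000 + 1.570000)/2 = 1.535000
  f(c_4) = f(1.535000) = -0.036470
  f(a) × f(c) ≥ 0, new interval: [1.535000, 1.570000]

After 4 iteration(s), the approximation is c_4 = 1.535000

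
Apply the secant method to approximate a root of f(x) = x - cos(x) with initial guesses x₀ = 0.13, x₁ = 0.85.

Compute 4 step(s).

f(x) = x - cos(x)
x₀ = 0.13, x₁ = 0.85

Secant formula: x_{n+1} = x_n - f(x_n)(x_n - x_{n-1})/(f(x_n) - f(x_{n-1}))

Iteration 1:
  f(0.130000) = -0.861562
  f(0.850000) = 0.190017
  x_2 = 0.850000 - 0.190017×(0.850000 - 0.130000)/(0.190017 - (-0.861562))
       = 0.719898
Iteration 2:
  f(0.850000) = 0.190017
  f(0.719898) = -0.031974
  x_3 = 0.719898 - (-0.031974)×(0.719898 - 0.850000)/(-0.031974 - 0.190017)
       = 0.738637
Iteration 3:
  f(0.719898) = -0.031974
  f(0.738637) = -0.000749
  x_4 = 0.738637 - (-0.000749)×(0.738637 - 0.719898)/(-0.000749 - (-0.031974))
       = 0.739087
Iteration 4:
  f(0.738637) = -0.000749
  f(0.739087) = 0.000003
  x_5 = 0.739087 - 0.000003×(0.739087 - 0.738637)/(0.000003 - (-0.000749))
       = 0.739085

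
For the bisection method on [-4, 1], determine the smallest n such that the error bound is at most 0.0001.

We need (b-a)/2^n ≤ 0.0001
(1 - (-4))/2^n ≤ 0.0001
5/2^n ≤ 0.0001
2^n ≥ 50000
n ≥ log₂(50000) = 15.61
n ≥ 16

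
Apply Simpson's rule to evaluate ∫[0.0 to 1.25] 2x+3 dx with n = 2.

f(x) = 2x+3
a = 0.0, b = 1.25, n = 2
h = (b - a)/n = 0.625000

Simpson's rule: (h/3)[f(x₀) + 4f(x₁) + 2f(x₂) + ... + f(xₙ)]

x_0 = 0.0000, f(x_0) = 3.000000, coefficient = 1
x_1 = 0.6250, f(x_1) = 4.250000, coefficient = 4
x_2 = 1.2500, f(x_2) = 5.500000, coefficient = 1

I ≈ (0.625000/3) × 25.500000 = 5.312500
Exact value: 5.312500
Error: 0.000000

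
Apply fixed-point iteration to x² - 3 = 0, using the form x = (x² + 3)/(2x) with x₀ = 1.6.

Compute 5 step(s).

Equation: x² - 3 = 0
Fixed-point form: x = (x² + 3)/(2x)
x₀ = 1.6

x_1 = g(1.600000) = 1.737500
x_2 = g(1.737500) = 1.732059
x_3 = g(1.732059) = 1.732051
x_4 = g(1.732051) = 1.732051
x_5 = g(1.732051) = 1.732051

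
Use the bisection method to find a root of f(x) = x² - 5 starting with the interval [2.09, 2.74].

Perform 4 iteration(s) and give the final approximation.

f(x) = x² - 5
Initial interval: [2.09, 2.74]

Iteration 1:
  c_1 = (2.090000 + 2.740000)/2 = 2.415000
  f(c_1) = f(2.415000) = 0.832225
  f(a) × f(c) < 0, new interval: [2.090000, 2.415000]
Iteration 2:
  c_2 = (2.090000 + 2.415000)/2 = 2.252500
  f(c_2) = f(2.252500) = 0.073756
  f(a) × f(c) < 0, new interval: [2.090000, 2.252500]
Iteration 3:
  c_3 = (2.090000 + 2.252500)/2 = 2.171250
  f(c_3) = f(2.171250) = -0.285673
  f(a) × f(c) ≥ 0, new interval: [2.171250, 2.252500]
Iteration 4:
  c_4 = (2.171250 + 2.252500)/2 = 2.211875
  f(c_4) = f(2.211875) = -0.107609
  f(a) × f(c) ≥ 0, new interval: [2.211875, 2.252500]

After 4 iteration(s), the approximation is c_4 = 2.211875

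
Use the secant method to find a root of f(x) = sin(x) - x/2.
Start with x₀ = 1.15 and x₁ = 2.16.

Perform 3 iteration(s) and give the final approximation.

f(x) = sin(x) - x/2
x₀ = 1.15, x₁ = 2.16

Secant formula: x_{n+1} = x_n - f(x_n)(x_n - x_{n-1})/(f(x_n) - f(x_{n-1}))

Iteration 1:
  f(1.150000) = 0.337764
  f(2.160000) = -0.248617
  x_2 = 2.160000 - (-0.248617)×(2.160000 - 1.150000)/(-0.248617 - 0.337764)
       = 1.731775
Iteration 2:
  f(2.160000) = -0.248617
  f(1.731775) = 0.121183
  x_3 = 1.731775 - 0.121183×(1.731775 - 2.160000)/(0.121183 - (-0.248617))
       = 1.872104
Iteration 3:
  f(1.731775) = 0.121183
  f(1.872104) = 0.018897
  x_4 = 1.872104 - 0.018897×(1.872104 - 1.731775)/(0.018897 - 0.121183)
       = 1.898030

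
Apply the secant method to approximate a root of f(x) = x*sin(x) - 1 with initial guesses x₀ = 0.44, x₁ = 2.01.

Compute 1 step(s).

f(x) = x*sin(x) - 1
x₀ = 0.44, x₁ = 2.01

Secant formula: x_{n+1} = x_n - f(x_n)(x_n - x_{n-1})/(f(x_n) - f(x_{n-1}))

Iteration 1:
  f(0.440000) = -0.812587
  f(2.010000) = 0.819232
  x_2 = 2.010000 - 0.819232×(2.010000 - 0.440000)/(0.819232 - (-0.812587))
       = 1.221803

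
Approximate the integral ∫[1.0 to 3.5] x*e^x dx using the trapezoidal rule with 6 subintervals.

f(x) = x*e^x
a = 1.0, b = 3.5, n = 6
h = (b - a)/n = 0.416667

Trapezoidal rule: (h/2)[f(x₀) + 2f(x₁) + 2f(x₂) + ... + f(xₙ)]

x_0 = 1.0000, f(x_0) = 2.718282, coefficient = 1
x_1 = 1.4167, f(x_1) = 5.841417, coefficient = 2
x_2 = 1.8333, f(x_2) = 11.466952, coefficient = 2
x_3 = 2.2500, f(x_3) = 21.347406, coefficient = 2
x_4 = 2.6667, f(x_4) = 38.378443, coefficient = 2
x_5 = 3.0833, f(x_5) = 67.312409, coefficient = 2
x_6 = 3.5000, f(x_6) = 115.904082, coefficient = 1

I ≈ (0.416667/2) × 407.315615 = 84.857420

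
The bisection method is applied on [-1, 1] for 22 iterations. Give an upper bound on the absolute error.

Bisection error bound: |error| ≤ (b-a)/2^n
|error| ≤ (1 - (-1))/2^22 = 2/2^22
|error| ≤ 0.0000004768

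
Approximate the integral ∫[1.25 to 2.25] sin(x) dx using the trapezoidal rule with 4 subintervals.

f(x) = sin(x)
a = 1.25, b = 2.25, n = 4
h = (b - a)/n = 0.250000

Trapezoidal rule: (h/2)[f(x₀) + 2f(x₁) + 2f(x₂) + ... + f(xₙ)]

x_0 = 1.2500, f(x_0) = 0.948985, coefficient = 1
x_1 = 1.5000, f(x_1) = 0.997495, coefficient = 2
x_2 = 1.7500, f(x_2) = 0.983986, coefficient = 2
x_3 = 2.0000, f(x_3) = 0.909297, coefficient = 2
x_4 = 2.2500, f(x_4) = 0.778073, coefficient = 1

I ≈ (0.250000/2) × 7.508615 = 0.938577
Exact value: 0.943496
Error: 0.004919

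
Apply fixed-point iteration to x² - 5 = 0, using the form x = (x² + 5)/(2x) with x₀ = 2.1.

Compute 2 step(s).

Equation: x² - 5 = 0
Fixed-point form: x = (x² + 5)/(2x)
x₀ = 2.1

x_1 = g(2.100000) = 2.240476
x_2 = g(2.240476) = 2.236072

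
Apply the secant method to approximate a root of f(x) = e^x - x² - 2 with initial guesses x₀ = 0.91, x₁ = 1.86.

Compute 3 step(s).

f(x) = e^x - x² - 2
x₀ = 0.91, x₁ = 1.86

Secant formula: x_{n+1} = x_n - f(x_n)(x_n - x_{n-1})/(f(x_n) - f(x_{n-1}))

Iteration 1:
  f(0.910000) = -0.343777
  f(1.860000) = 0.964137
  x_2 = 1.860000 - 0.964137×(1.860000 - 0.910000)/(0.964137 - (-0.343777))
       = 1.159702
Iteration 2:
  f(1.860000) = 0.964137
  f(1.159702) = -0.155926
  x_3 = 1.159702 - (-0.155926)×(1.159702 - 1.860000)/(-0.155926 - 0.964137)
       = 1.257192
Iteration 3:
  f(1.159702) = -0.155926
  f(1.257192) = -0.064996
  x_4 = 1.257192 - (-0.064996)×(1.257192 - 1.159702)/(-0.064996 - (-0.155926))
       = 1.326877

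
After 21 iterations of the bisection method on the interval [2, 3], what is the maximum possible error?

Bisection error bound: |error| ≤ (b-a)/2^n
|error| ≤ (3 - 2)/2^21 = 1/2^21
|error| ≤ 0.0000004768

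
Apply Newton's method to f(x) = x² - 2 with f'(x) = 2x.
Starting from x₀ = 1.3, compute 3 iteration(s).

f(x) = x² - 2
f'(x) = 2x
x₀ = 1.3

Newton-Raphson formula: x_{n+1} = x_n - f(x_n)/f'(x_n)

Iteration 1:
  f(1.300000) = -0.310000
  f'(1.300000) = 2.600000
  x_1 = 1.300000 - (-0.310000)/2.600000 = 1.419231
Iteration 2:
  f(1.419231) = 0.014216
  f'(1.419231) = 2.838462
  x_2 = 1.419231 - 0.014216/2.838462 = 1.414222
Iteration 3:
  f(1.414222) = 0.000025
  f'(1.414222) = 2.828445
  x_3 = 1.414222 - 0.000025/2.828445 = 1.414214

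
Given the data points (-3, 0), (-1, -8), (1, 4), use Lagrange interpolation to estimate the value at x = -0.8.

Lagrange interpolation formula:
P(x) = Σ yᵢ × Lᵢ(x)
where Lᵢ(x) = Π_{j≠i} (x - xⱼ)/(xᵢ - xⱼ)

L_0(-0.8) = (-0.8 - (-1))/(-3 - (-1)) × (-0.8 - 1)/(-3 - 1) = -0.045000
L_1(-0.8) = (-0.8 - (-3))/(-1 - (-3)) × (-0.8 - 1)/(-1 - 1) = 0.990000
L_2(-0.8) = (-0.8 - (-3))/(1 - (-3)) × (-0.8 - (-1))/(1 - (-1)) = 0.055000

P(-0.8) = 0×L_0(-0.8) + (-8)×L_1(-0.8) + 4×L_2(-0.8)
P(-0.8) = -7.700000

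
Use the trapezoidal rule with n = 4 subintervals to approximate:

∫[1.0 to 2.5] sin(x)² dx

f(x) = sin(x)²
a = 1.0, b = 2.5, n = 4
h = (b - a)/n = 0.375000

Trapezoidal rule: (h/2)[f(x₀) + 2f(x₁) + 2f(x₂) + ... + f(xₙ)]

x_0 = 1.0000, f(x_0) = 0.708073, coefficient = 1
x_1 = 1.3750, f(x_1) = 0.962151, coefficient = 2
x_2 = 1.7500, f(x_2) = 0.968228, coefficient = 2
x_3 = 2.1250, f(x_3) = 0.723044, coefficient = 2
x_4 = 2.5000, f(x_4) = 0.358169, coefficient = 1

I ≈ (0.375000/2) × 6.373089 = 1.194954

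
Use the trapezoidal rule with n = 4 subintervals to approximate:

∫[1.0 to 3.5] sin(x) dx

f(x) = sin(x)
a = 1.0, b = 3.5, n = 4
h = (b - a)/n = 0.625000

Trapezoidal rule: (h/2)[f(x₀) + 2f(x₁) + 2f(x₂) + ... + f(xₙ)]

x_0 = 1.0000, f(x_0) = 0.841471, coefficient = 1
x_1 = 1.6250, f(x_1) = 0.998531, coefficient = 2
x_2 = 2.2500, f(x_2) = 0.778073, coefficient = 2
x_3 = 2.8750, f(x_3) = 0.263446, coefficient = 2
x_4 = 3.5000, f(x_4) = -0.350783, coefficient = 1

I ≈ (0.625000/2) × 4.570789 = 1.428372
Exact value: 1.476759
Error: 0.048387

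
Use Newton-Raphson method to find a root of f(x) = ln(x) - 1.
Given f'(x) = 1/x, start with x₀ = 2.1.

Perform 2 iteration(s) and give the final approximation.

f(x) = ln(x) - 1
f'(x) = 1/x
x₀ = 2.1

Newton-Raphson formula: x_{n+1} = x_n - f(x_n)/f'(x_n)

Iteration 1:
  f(2.100000) = -0.258063
  f'(2.100000) = 0.476190
  x_1 = 2.100000 - (-0.258063)/0.476190 = 2.641932
Iteration 2:
  f(2.641932) = -0.028490
  f'(2.641932) = 0.378511
  x_2 = 2.641932 - (-0.028490)/0.378511 = 2.717199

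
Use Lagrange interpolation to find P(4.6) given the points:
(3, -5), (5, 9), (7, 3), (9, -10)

Lagrange interpolation formula:
P(x) = Σ yᵢ × Lᵢ(x)
where Lᵢ(x) = Π_{j≠i} (x - xⱼ)/(xᵢ - xⱼ)

L_0(4.6) = (4.6 - 5)/(3 - 5) × (4.6 - 7)/(3 - 7) × (4.6 - 9)/(3 - 9) = 0.088000
L_1(4.6) = (4.6 - 3)/(5 - 3) × (4.6 - 7)/(5 - 7) × (4.6 - 9)/(5 - 9) = 1.056000
L_2(4.6) = (4.6 - 3)/(7 - 3) × (4.6 - 5)/(7 - 5) × (4.6 - 9)/(7 - 9) = -0.176000
L_3(4.6) = (4.6 - 3)/(9 - 3) × (4.6 - 5)/(9 - 5) × (4.6 - 7)/(9 - 7) = 0.032000

P(4.6) = (-5)×L_0(4.6) + 9×L_1(4.6) + 3×L_2(4.6) + (-10)×L_3(4.6)
P(4.6) = 8.216000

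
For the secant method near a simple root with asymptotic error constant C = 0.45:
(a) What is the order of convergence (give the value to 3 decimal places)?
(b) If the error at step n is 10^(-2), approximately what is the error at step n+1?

(a) Secant method has superlinear convergence with order φ = (1+√5)/2 ≈ 1.618.
    This means |e_{n+1}| ≈ C|e_n|^1.618.

(b) With |e_n| = 10^(-2) and C = 0.45:
    |e_{n+1}| ≈ 0.45 × (10^(-2))^1.618 = 0.45 × 10^(-3.24)

(a) ≈ 1.618 (golden ratio); (b) |e_{n+1}| ≈ 2.613e-04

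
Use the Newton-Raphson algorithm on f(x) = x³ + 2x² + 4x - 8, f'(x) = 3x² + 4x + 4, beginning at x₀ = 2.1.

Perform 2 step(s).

f(x) = x³ + 2x² + 4x - 8
f'(x) = 3x² + 4x + 4
x₀ = 2.1

Newton-Raphson formula: x_{n+1} = x_n - f(x_n)/f'(x_n)

Iteration 1:
  f(2.100000) = 18.481000
  f'(2.100000) = 25.630000
  x_1 = 2.100000 - 18.481000/25.630000 = 1.378931
Iteration 2:
  f(1.378931) = 3.940594
  f'(1.378931) = 15.220075
  x_2 = 1.378931 - 3.940594/15.220075 = 1.120023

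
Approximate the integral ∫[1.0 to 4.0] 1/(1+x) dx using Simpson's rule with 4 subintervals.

f(x) = 1/(1+x)
a = 1.0, b = 4.0, n = 4
h = (b - a)/n = 0.750000

Simpson's rule: (h/3)[f(x₀) + 4f(x₁) + 2f(x₂) + ... + f(xₙ)]

x_0 = 1.0000, f(x_0) = 0.500000, coefficient = 1
x_1 = 1.7500, f(x_1) = 0.363636, coefficient = 4
x_2 = 2.5000, f(x_2) = 0.285714, coefficient = 2
x_3 = 3.2500, f(x_3) = 0.235294, coefficient = 4
x_4 = 4.0000, f(x_4) = 0.200000, coefficient = 1

I ≈ (0.750000/3) × 3.667150 = 0.916788
Exact value: 0.916291
Error: 0.000497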